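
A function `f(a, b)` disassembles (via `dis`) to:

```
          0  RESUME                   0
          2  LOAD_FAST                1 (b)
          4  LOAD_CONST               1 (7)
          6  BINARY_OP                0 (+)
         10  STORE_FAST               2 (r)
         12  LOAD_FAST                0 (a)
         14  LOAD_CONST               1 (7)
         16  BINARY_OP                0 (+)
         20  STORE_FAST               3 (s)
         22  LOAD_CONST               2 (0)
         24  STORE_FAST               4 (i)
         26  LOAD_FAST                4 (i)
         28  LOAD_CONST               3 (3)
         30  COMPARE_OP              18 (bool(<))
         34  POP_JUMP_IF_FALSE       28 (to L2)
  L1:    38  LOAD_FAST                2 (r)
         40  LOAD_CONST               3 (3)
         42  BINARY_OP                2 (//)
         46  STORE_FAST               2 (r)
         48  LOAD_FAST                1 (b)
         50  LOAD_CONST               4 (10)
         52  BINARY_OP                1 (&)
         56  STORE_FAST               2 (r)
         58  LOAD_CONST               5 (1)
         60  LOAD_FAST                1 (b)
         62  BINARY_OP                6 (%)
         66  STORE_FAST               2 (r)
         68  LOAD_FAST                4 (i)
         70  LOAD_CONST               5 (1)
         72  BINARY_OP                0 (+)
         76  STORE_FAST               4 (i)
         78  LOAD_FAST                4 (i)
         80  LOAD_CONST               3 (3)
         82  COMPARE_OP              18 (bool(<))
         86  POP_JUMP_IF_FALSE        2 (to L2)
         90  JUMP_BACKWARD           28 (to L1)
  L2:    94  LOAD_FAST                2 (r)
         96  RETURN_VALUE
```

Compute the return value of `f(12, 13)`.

1

LOAD_FAST b → push 13
LOAD_CONST → push 7
BINARY_OP + → 13 + 7 = 20
STORE_FAST r → r=20
LOAD_FAST a → push 12
LOAD_CONST → push 7
BINARY_OP + → 12 + 7 = 19
STORE_FAST s → s=19
LOAD_CONST → push 0
STORE_FAST i → i=0
LOAD_FAST i → push 0
LOAD_CONST → push 3
COMPARE_OP bool(<) → 0 vs 3 = True
POP_JUMP_IF_FALSE → pop True; no jump
LOAD_FAST r → push 20
LOAD_CONST → push 3
BINARY_OP // → 20 // 3 = 6
STORE_FAST r → r=6
LOAD_FAST b → push 13
LOAD_CONST → push 10
BINARY_OP & → 13 & 10 = 8
STORE_FAST r → r=8
LOAD_CONST → push 1
LOAD_FAST b → push 13
BINARY_OP % → 1 % 13 = 1
STORE_FAST r → r=1
LOAD_FAST i → push 0
LOAD_CONST → push 1
BINARY_OP + → 0 + 1 = 1
STORE_FAST i → i=1
LOAD_FAST i → push 1
LOAD_CONST → push 3
COMPARE_OP bool(<) → 1 vs 3 = True
POP_JUMP_IF_FALSE → pop True; no jump
LOAD_FAST r → push 1
LOAD_CONST → push 3
BINARY_OP // → 1 // 3 = 0
STORE_FAST r → r=0
LOAD_FAST b → push 13
LOAD_CONST → push 10
BINARY_OP & → 13 & 10 = 8
STORE_FAST r → r=8
LOAD_CONST → push 1
LOAD_FAST b → push 13
BINARY_OP % → 1 % 13 = 1
STORE_FAST r → r=1
LOAD_FAST i → push 1
LOAD_CONST → push 1
BINARY_OP + → 1 + 1 = 2
STORE_FAST i → i=2
LOAD_FAST i → push 2
LOAD_CONST → push 3
COMPARE_OP bool(<) → 2 vs 3 = True
POP_JUMP_IF_FALSE → pop True; no jump
LOAD_FAST r → push 1
LOAD_CONST → push 3
BINARY_OP // → 1 // 3 = 0
STORE_FAST r → r=0
LOAD_FAST b → push 13
LOAD_CONST → push 10
BINARY_OP & → 13 & 10 = 8
STORE_FAST r → r=8
LOAD_CONST → push 1
LOAD_FAST b → push 13
BINARY_OP % → 1 % 13 = 1
STORE_FAST r → r=1
LOAD_FAST i → push 2
LOAD_CONST → push 1
BINARY_OP + → 2 + 1 = 3
STORE_FAST i → i=3
LOAD_FAST i → push 3
LOAD_CONST → push 3
COMPARE_OP bool(<) → 3 vs 3 = False
POP_JUMP_IF_FALSE → pop False; jump
LOAD_FAST r → push 1
RETURN_VALUE → return 1.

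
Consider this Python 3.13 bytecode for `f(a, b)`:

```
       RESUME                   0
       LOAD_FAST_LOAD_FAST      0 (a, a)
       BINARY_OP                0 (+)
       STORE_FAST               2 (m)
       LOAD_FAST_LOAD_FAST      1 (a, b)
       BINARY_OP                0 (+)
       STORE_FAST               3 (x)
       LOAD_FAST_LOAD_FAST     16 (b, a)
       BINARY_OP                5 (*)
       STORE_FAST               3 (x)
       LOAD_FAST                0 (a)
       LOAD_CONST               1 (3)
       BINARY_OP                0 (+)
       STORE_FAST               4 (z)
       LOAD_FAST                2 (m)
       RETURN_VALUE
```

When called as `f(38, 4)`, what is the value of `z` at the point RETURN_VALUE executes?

41

LOAD_FAST_LOAD_FAST a,a → push 38,38. Stack: [38, 38]
BINARY_OP + → 38 + 38 = 76. Stack: [76]
STORE_FAST m → m=76. Stack: []
LOAD_FAST_LOAD_FAST a,b → push 38,4. Stack: [38, 4]
BINARY_OP + → 38 + 4 = 42. Stack: [42]
STORE_FAST x → x=42. Stack: []
LOAD_FAST_LOAD_FAST b,a → push 4,38. Stack: [4, 38]
BINARY_OP * → 4 * 38 = 152. Stack: [152]
STORE_FAST x → x=152. Stack: []
LOAD_FAST a → push 38. Stack: [38]
LOAD_CONST → push 3. Stack: [38, 3]
BINARY_OP + → 38 + 3 = 41. Stack: [41]
STORE_FAST z → z=41. Stack: []
LOAD_FAST m → push 76. Stack: [76]
RETURN_VALUE → return 76.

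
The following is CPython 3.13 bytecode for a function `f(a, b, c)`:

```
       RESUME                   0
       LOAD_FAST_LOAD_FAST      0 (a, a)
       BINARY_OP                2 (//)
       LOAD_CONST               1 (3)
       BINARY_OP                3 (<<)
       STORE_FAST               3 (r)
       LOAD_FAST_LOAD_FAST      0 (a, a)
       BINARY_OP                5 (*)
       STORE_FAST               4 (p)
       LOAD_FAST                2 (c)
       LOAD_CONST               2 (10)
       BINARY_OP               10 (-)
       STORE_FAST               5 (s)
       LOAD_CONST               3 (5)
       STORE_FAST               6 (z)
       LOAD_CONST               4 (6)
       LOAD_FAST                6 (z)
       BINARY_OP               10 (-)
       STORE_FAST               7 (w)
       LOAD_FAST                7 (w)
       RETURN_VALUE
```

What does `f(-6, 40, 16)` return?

LOAD_FAST_LOAD_FAST a,a → push -6,-6. Stack: [-6, -6]
BINARY_OP // → -6 // -6 = 1. Stack: [1]
LOAD_CONST → push 3. Stack: [1, 3]
BINARY_OP << → 1 << 3 = 8. Stack: [8]
STORE_FAST r → r=8. Stack: []
LOAD_FAST_LOAD_FAST a,a → push -6,-6. Stack: [-6, -6]
BINARY_OP * → -6 * -6 = 36. Stack: [36]
STORE_FAST p → p=36. Stack: []
LOAD_FAST c → push 16. Stack: [16]
LOAD_CONST → push 10. Stack: [16, 10]
BINARY_OP - → 16 - 10 = 6. Stack: [6]
STORE_FAST s → s=6. Stack: []
LOAD_CONST → push 5. Stack: [5]
STORE_FAST z → z=5. Stack: []
LOAD_CONST → push 6. Stack: [6]
LOAD_FAST z → push 5. Stack: [6, 5]
BINARY_OP - → 6 - 5 = 1. Stack: [1]
STORE_FAST w → w=1. Stack: []
LOAD_FAST w → push 1. Stack: [1]
RETURN_VALUE → return 1.

1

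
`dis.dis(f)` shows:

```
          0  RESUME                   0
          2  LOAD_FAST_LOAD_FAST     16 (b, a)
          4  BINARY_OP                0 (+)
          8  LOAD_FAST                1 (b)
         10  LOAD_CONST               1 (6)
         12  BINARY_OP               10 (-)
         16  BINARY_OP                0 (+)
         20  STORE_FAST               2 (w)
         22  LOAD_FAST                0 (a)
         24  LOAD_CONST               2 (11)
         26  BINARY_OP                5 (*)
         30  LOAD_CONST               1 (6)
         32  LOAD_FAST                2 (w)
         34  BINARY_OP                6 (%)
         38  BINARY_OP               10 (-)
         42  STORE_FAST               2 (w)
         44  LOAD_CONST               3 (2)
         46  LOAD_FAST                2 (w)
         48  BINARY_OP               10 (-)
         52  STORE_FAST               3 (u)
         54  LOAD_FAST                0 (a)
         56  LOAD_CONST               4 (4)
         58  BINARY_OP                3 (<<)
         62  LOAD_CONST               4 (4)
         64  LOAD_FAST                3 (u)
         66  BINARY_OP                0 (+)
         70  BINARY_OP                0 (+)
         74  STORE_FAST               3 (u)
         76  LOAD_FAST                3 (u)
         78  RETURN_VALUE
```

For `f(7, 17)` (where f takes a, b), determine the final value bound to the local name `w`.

LOAD_FAST_LOAD_FAST b,a → push 17,7. Stack: [17, 7]
BINARY_OP + → 17 + 7 = 24. Stack: [24]
LOAD_FAST b → push 17. Stack: [24, 17]
LOAD_CONST → push 6. Stack: [24, 17, 6]
BINARY_OP - → 17 - 6 = 11. Stack: [24, 11]
BINARY_OP + → 24 + 11 = 35. Stack: [35]
STORE_FAST w → w=35. Stack: []
LOAD_FAST a → push 7. Stack: [7]
LOAD_CONST → push 11. Stack: [7, 11]
BINARY_OP * → 7 * 11 = 77. Stack: [77]
LOAD_CONST → push 6. Stack: [77, 6]
LOAD_FAST w → push 35. Stack: [77, 6, 35]
BINARY_OP % → 6 % 35 = 6. Stack: [77, 6]
BINARY_OP - → 77 - 6 = 71. Stack: [71]
STORE_FAST w → w=71. Stack: []
LOAD_CONST → push 2. Stack: [2]
LOAD_FAST w → push 71. Stack: [2, 71]
BINARY_OP - → 2 - 71 = -69. Stack: [-69]
STORE_FAST u → u=-69. Stack: []
LOAD_FAST a → push 7. Stack: [7]
LOAD_CONST → push 4. Stack: [7, 4]
BINARY_OP << → 7 << 4 = 112. Stack: [112]
LOAD_CONST → push 4. Stack: [112, 4]
LOAD_FAST u → push -69. Stack: [112, 4, -69]
BINARY_OP + → 4 + -69 = -65. Stack: [112, -65]
BINARY_OP + → 112 + -65 = 47. Stack: [47]
STORE_FAST u → u=47. Stack: []
LOAD_FAST u → push 47. Stack: [47]
RETURN_VALUE → return 47.

71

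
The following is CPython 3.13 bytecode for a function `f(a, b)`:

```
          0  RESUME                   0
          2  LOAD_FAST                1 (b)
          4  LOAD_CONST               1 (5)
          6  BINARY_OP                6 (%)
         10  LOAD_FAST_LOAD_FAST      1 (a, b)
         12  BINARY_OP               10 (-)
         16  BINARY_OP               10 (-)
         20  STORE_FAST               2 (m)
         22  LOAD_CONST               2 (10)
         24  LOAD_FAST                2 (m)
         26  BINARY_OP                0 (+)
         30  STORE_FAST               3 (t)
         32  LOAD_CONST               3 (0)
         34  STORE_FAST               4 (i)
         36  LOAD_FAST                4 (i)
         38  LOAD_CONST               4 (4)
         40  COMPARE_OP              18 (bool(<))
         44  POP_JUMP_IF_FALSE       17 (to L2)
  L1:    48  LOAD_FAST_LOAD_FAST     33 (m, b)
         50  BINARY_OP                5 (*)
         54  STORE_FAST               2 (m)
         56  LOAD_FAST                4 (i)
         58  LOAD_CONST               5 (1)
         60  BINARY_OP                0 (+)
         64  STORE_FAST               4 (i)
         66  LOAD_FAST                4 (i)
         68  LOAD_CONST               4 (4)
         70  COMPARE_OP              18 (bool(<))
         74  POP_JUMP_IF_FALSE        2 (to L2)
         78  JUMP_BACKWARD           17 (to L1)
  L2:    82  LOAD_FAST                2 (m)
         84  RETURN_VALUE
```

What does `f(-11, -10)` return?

10000

LOAD_FAST b → push -10. Stack: [-10]
LOAD_CONST → push 5. Stack: [-10, 5]
BINARY_OP % → -10 % 5 = 0. Stack: [0]
LOAD_FAST_LOAD_FAST a,b → push -11,-10. Stack: [0, -11, -10]
BINARY_OP - → -11 - -10 = -1. Stack: [0, -1]
BINARY_OP - → 0 - -1 = 1. Stack: [1]
STORE_FAST m → m=1. Stack: []
LOAD_CONST → push 10. Stack: [10]
LOAD_FAST m → push 1. Stack: [10, 1]
BINARY_OP + → 10 + 1 = 11. Stack: [11]
STORE_FAST t → t=11. Stack: []
LOAD_CONST → push 0. Stack: [0]
STORE_FAST i → i=0. Stack: []
LOAD_FAST i → push 0. Stack: [0]
LOAD_CONST → push 4. Stack: [0, 4]
COMPARE_OP bool(<) → 0 vs 4 = True. Stack: [True]
POP_JUMP_IF_FALSE → pop True; no jump. Stack: []
LOAD_FAST_LOAD_FAST m,b → push 1,-10. Stack: [1, -10]
BINARY_OP * → 1 * -10 = -10. Stack: [-10]
STORE_FAST m → m=-10. Stack: []
LOAD_FAST i → push 0. Stack: [0]
LOAD_CONST → push 1. Stack: [0, 1]
BINARY_OP + → 0 + 1 = 1. Stack: [1]
STORE_FAST i → i=1. Stack: []
LOAD_FAST i → push 1. Stack: [1]
LOAD_CONST → push 4. Stack: [1, 4]
COMPARE_OP bool(<) → 1 vs 4 = True. Stack: [True]
POP_JUMP_IF_FALSE → pop True; no jump. Stack: []
LOAD_FAST_LOAD_FAST m,b → push -10,-10. Stack: [-10, -10]
BINARY_OP * → -10 * -10 = 100. Stack: [100]
STORE_FAST m → m=100. Stack: []
LOAD_FAST i → push 1. Stack: [1]
LOAD_CONST → push 1. Stack: [1, 1]
BINARY_OP + → 1 + 1 = 2. Stack: [2]
STORE_FAST i → i=2. Stack: []
LOAD_FAST i → push 2. Stack: [2]
LOAD_CONST → push 4. Stack: [2, 4]
COMPARE_OP bool(<) → 2 vs 4 = True. Stack: [True]
POP_JUMP_IF_FALSE → pop True; no jump. Stack: []
LOAD_FAST_LOAD_FAST m,b → push 100,-10. Stack: [100, -10]
BINARY_OP * → 100 * -10 = -1000. Stack: [-1000]
STORE_FAST m → m=-1000. Stack: []
LOAD_FAST i → push 2. Stack: [2]
LOAD_CONST → push 1. Stack: [2, 1]
BINARY_OP + → 2 + 1 = 3. Stack: [3]
STORE_FAST i → i=3. Stack: []
LOAD_FAST i → push 3. Stack: [3]
LOAD_CONST → push 4. Stack: [3, 4]
COMPARE_OP bool(<) → 3 vs 4 = True. Stack: [True]
POP_JUMP_IF_FALSE → pop True; no jump. Stack: []
LOAD_FAST_LOAD_FAST m,b → push -1000,-10. Stack: [-1000, -10]
BINARY_OP * → -1000 * -10 = 10000. Stack: [10000]
STORE_FAST m → m=10000. Stack: []
LOAD_FAST i → push 3. Stack: [3]
LOAD_CONST → push 1. Stack: [3, 1]
BINARY_OP + → 3 + 1 = 4. Stack: [4]
STORE_FAST i → i=4. Stack: []
LOAD_FAST i → push 4. Stack: [4]
LOAD_CONST → push 4. Stack: [4, 4]
COMPARE_OP bool(<) → 4 vs 4 = False. Stack: [False]
POP_JUMP_IF_FALSE → pop False; jump. Stack: []
LOAD_FAST m → push 10000. Stack: [10000]
RETURN_VALUE → return 10000.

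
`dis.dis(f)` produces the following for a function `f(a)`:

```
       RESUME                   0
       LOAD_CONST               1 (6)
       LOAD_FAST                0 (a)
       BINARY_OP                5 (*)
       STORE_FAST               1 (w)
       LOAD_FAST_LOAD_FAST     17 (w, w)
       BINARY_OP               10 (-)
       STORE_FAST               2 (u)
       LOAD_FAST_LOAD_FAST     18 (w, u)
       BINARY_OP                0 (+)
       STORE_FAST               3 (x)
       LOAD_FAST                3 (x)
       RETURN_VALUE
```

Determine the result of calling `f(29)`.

LOAD_CONST → push 6. Stack: [6]
LOAD_FAST a → push 29. Stack: [6, 29]
BINARY_OP * → 6 * 29 = 174. Stack: [174]
STORE_FAST w → w=174. Stack: []
LOAD_FAST_LOAD_FAST w,w → push 174,174. Stack: [174, 174]
BINARY_OP - → 174 - 174 = 0. Stack: [0]
STORE_FAST u → u=0. Stack: []
LOAD_FAST_LOAD_FAST w,u → push 174,0. Stack: [174, 0]
BINARY_OP + → 174 + 0 = 174. Stack: [174]
STORE_FAST x → x=174. Stack: []
LOAD_FAST x → push 174. Stack: [174]
RETURN_VALUE → return 174.

174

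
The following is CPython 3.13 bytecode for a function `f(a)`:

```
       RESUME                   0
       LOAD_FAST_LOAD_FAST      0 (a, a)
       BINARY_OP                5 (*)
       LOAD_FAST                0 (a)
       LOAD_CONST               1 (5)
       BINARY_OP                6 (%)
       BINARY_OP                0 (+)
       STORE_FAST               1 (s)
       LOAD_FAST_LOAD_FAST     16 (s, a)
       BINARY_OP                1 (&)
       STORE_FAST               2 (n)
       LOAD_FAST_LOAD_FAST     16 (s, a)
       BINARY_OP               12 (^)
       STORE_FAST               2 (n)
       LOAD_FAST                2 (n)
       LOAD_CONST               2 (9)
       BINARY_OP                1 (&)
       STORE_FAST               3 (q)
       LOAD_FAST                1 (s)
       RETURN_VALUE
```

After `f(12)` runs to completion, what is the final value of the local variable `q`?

8

LOAD_FAST_LOAD_FAST a,a → push 12,12. Stack: [12, 12]
BINARY_OP * → 12 * 12 = 144. Stack: [144]
LOAD_FAST a → push 12. Stack: [144, 12]
LOAD_CONST → push 5. Stack: [144, 12, 5]
BINARY_OP % → 12 % 5 = 2. Stack: [144, 2]
BINARY_OP + → 144 + 2 = 146. Stack: [146]
STORE_FAST s → s=146. Stack: []
LOAD_FAST_LOAD_FAST s,a → push 146,12. Stack: [146, 12]
BINARY_OP & → 146 & 12 = 0. Stack: [0]
STORE_FAST n → n=0. Stack: []
LOAD_FAST_LOAD_FAST s,a → push 146,12. Stack: [146, 12]
BINARY_OP ^ → 146 ^ 12 = 158. Stack: [158]
STORE_FAST n → n=158. Stack: []
LOAD_FAST n → push 158. Stack: [158]
LOAD_CONST → push 9. Stack: [158, 9]
BINARY_OP & → 158 & 9 = 8. Stack: [8]
STORE_FAST q → q=8. Stack: []
LOAD_FAST s → push 146. Stack: [146]
RETURN_VALUE → return 146.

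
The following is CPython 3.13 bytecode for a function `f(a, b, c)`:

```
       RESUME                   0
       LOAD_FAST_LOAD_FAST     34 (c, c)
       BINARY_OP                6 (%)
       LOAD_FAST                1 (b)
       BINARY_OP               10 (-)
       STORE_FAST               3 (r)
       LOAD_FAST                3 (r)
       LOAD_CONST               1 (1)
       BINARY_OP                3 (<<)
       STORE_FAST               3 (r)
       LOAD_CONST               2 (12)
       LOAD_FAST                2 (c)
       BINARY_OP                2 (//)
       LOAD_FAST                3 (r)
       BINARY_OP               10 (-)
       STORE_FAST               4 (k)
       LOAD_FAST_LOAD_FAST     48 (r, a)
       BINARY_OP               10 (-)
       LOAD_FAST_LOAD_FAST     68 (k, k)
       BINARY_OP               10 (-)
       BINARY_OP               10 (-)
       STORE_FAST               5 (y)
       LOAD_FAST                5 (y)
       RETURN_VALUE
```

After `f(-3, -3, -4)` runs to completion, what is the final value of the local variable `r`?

6

LOAD_FAST_LOAD_FAST c,c → push -4,-4. Stack: [-4, -4]
BINARY_OP % → -4 % -4 = 0. Stack: [0]
LOAD_FAST b → push -3. Stack: [0, -3]
BINARY_OP - → 0 - -3 = 3. Stack: [3]
STORE_FAST r → r=3. Stack: []
LOAD_FAST r → push 3. Stack: [3]
LOAD_CONST → push 1. Stack: [3, 1]
BINARY_OP << → 3 << 1 = 6. Stack: [6]
STORE_FAST r → r=6. Stack: []
LOAD_CONST → push 12. Stack: [12]
LOAD_FAST c → push -4. Stack: [12, -4]
BINARY_OP // → 12 // -4 = -3. Stack: [-3]
LOAD_FAST r → push 6. Stack: [-3, 6]
BINARY_OP - → -3 - 6 = -9. Stack: [-9]
STORE_FAST k → k=-9. Stack: []
LOAD_FAST_LOAD_FAST r,a → push 6,-3. Stack: [6, -3]
BINARY_OP - → 6 - -3 = 9. Stack: [9]
LOAD_FAST_LOAD_FAST k,k → push -9,-9. Stack: [9, -9, -9]
BINARY_OP - → -9 - -9 = 0. Stack: [9, 0]
BINARY_OP - → 9 - 0 = 9. Stack: [9]
STORE_FAST y → y=9. Stack: []
LOAD_FAST y → push 9. Stack: [9]
RETURN_VALUE → return 9.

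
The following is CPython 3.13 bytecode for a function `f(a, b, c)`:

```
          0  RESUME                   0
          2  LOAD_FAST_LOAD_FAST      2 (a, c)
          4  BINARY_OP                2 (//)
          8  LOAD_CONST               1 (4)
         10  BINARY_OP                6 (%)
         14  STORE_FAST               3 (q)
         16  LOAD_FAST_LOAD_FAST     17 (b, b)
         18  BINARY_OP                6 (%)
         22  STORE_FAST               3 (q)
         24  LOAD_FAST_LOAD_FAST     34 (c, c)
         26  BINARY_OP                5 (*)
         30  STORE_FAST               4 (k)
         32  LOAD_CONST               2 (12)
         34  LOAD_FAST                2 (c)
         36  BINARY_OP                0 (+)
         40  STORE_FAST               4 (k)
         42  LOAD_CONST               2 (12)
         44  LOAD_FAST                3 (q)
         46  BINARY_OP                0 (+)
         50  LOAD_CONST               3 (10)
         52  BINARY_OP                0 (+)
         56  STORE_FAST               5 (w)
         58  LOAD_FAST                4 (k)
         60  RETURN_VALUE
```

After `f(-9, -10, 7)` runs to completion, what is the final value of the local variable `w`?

22

LOAD_FAST_LOAD_FAST a,c → push -9,7. Stack: [-9, 7]
BINARY_OP // → -9 // 7 = -2. Stack: [-2]
LOAD_CONST → push 4. Stack: [-2, 4]
BINARY_OP % → -2 % 4 = 2. Stack: [2]
STORE_FAST q → q=2. Stack: []
LOAD_FAST_LOAD_FAST b,b → push -10,-10. Stack: [-10, -10]
BINARY_OP % → -10 % -10 = 0. Stack: [0]
STORE_FAST q → q=0. Stack: []
LOAD_FAST_LOAD_FAST c,c → push 7,7. Stack: [7, 7]
BINARY_OP * → 7 * 7 = 49. Stack: [49]
STORE_FAST k → k=49. Stack: []
LOAD_CONST → push 12. Stack: [12]
LOAD_FAST c → push 7. Stack: [12, 7]
BINARY_OP + → 12 + 7 = 19. Stack: [19]
STORE_FAST k → k=19. Stack: []
LOAD_CONST → push 12. Stack: [12]
LOAD_FAST q → push 0. Stack: [12, 0]
BINARY_OP + → 12 + 0 = 12. Stack: [12]
LOAD_CONST → push 10. Stack: [12, 10]
BINARY_OP + → 12 + 10 = 22. Stack: [22]
STORE_FAST w → w=22. Stack: []
LOAD_FAST k → push 19. Stack: [19]
RETURN_VALUE → return 19.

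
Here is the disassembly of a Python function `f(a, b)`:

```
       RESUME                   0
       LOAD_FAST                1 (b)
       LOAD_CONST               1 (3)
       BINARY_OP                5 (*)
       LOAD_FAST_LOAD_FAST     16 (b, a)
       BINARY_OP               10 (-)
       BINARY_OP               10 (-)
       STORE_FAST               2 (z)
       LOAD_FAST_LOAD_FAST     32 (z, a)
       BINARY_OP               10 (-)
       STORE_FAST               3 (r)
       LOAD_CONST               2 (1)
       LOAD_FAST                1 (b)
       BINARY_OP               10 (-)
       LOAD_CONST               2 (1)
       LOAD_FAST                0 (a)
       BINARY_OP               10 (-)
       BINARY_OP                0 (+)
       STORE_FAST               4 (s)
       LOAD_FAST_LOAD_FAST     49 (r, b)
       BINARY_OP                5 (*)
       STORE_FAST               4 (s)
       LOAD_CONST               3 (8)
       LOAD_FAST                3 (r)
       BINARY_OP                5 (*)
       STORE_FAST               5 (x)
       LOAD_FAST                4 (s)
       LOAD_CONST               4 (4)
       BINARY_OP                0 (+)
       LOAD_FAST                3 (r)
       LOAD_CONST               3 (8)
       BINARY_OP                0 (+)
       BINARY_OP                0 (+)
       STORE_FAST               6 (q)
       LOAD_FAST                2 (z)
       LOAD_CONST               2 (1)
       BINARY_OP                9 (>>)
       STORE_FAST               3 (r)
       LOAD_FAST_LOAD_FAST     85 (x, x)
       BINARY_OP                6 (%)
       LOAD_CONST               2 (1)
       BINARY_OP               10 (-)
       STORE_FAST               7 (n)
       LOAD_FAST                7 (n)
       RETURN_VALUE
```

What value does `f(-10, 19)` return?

LOAD_FAST b → push 19. Stack: [19]
LOAD_CONST → push 3. Stack: [19, 3]
BINARY_OP * → 19 * 3 = 57. Stack: [57]
LOAD_FAST_LOAD_FAST b,a → push 19,-10. Stack: [57, 19, -10]
BINARY_OP - → 19 - -10 = 29. Stack: [57, 29]
BINARY_OP - → 57 - 29 = 28. Stack: [28]
STORE_FAST z → z=28. Stack: []
LOAD_FAST_LOAD_FAST z,a → push 28,-10. Stack: [28, -10]
BINARY_OP - → 28 - -10 = 38. Stack: [38]
STORE_FAST r → r=38. Stack: []
LOAD_CONST → push 1. Stack: [1]
LOAD_FAST b → push 19. Stack: [1, 19]
BINARY_OP - → 1 - 19 = -18. Stack: [-18]
LOAD_CONST → push 1. Stack: [-18, 1]
LOAD_FAST a → push -10. Stack: [-18, 1, -10]
BINARY_OP - → 1 - -10 = 11. Stack: [-18, 11]
BINARY_OP + → -18 + 11 = -7. Stack: [-7]
STORE_FAST s → s=-7. Stack: []
LOAD_FAST_LOAD_FAST r,b → push 38,19. Stack: [38, 19]
BINARY_OP * → 38 * 19 = 722. Stack: [722]
STORE_FAST s → s=722. Stack: []
LOAD_CONST → push 8. Stack: [8]
LOAD_FAST r → push 38. Stack: [8, 38]
BINARY_OP * → 8 * 38 = 304. Stack: [304]
STORE_FAST x → x=304. Stack: []
LOAD_FAST s → push 722. Stack: [722]
LOAD_CONST → push 4. Stack: [722, 4]
BINARY_OP + → 722 + 4 = 726. Stack: [726]
LOAD_FAST r → push 38. Stack: [726, 38]
LOAD_CONST → push 8. Stack: [726, 38, 8]
BINARY_OP + → 38 + 8 = 46. Stack: [726, 46]
BINARY_OP + → 726 + 46 = 772. Stack: [772]
STORE_FAST q → q=772. Stack: []
LOAD_FAST z → push 28. Stack: [28]
LOAD_CONST → push 1. Stack: [28, 1]
BINARY_OP >> → 28 >> 1 = 14. Stack: [14]
STORE_FAST r → r=14. Stack: []
LOAD_FAST_LOAD_FAST x,x → push 304,304. Stack: [304, 304]
BINARY_OP % → 304 % 304 = 0. Stack: [0]
LOAD_CONST → push 1. Stack: [0, 1]
BINARY_OP - → 0 - 1 = -1. Stack: [-1]
STORE_FAST n → n=-1. Stack: []
LOAD_FAST n → push -1. Stack: [-1]
RETURN_VALUE → return -1.

-1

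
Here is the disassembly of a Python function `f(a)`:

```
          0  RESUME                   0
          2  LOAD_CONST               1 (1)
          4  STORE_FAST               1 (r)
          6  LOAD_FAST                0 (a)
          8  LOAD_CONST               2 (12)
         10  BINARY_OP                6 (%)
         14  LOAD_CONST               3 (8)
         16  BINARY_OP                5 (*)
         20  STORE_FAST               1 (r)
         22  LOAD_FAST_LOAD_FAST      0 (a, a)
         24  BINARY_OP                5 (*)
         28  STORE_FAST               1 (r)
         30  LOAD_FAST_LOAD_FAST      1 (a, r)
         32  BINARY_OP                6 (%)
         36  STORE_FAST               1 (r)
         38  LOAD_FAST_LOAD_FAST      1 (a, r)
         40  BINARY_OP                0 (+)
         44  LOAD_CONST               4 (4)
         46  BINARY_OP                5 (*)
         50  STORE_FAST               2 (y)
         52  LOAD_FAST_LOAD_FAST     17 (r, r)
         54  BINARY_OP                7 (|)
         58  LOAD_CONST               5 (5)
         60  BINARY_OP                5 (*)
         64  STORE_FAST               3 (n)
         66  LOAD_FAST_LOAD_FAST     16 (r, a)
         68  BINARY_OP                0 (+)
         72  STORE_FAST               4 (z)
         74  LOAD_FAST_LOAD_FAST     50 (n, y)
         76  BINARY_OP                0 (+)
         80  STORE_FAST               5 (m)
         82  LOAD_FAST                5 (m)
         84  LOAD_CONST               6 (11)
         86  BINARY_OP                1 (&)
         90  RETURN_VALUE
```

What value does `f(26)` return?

2

LOAD_CONST → push 1. Stack: [1]
STORE_FAST r → r=1. Stack: []
LOAD_FAST a → push 26. Stack: [26]
LOAD_CONST → push 12. Stack: [26, 12]
BINARY_OP % → 26 % 12 = 2. Stack: [2]
LOAD_CONST → push 8. Stack: [2, 8]
BINARY_OP * → 2 * 8 = 16. Stack: [16]
STORE_FAST r → r=16. Stack: []
LOAD_FAST_LOAD_FAST a,a → push 26,26. Stack: [26, 26]
BINARY_OP * → 26 * 26 = 676. Stack: [676]
STORE_FAST r → r=676. Stack: []
LOAD_FAST_LOAD_FAST a,r → push 26,676. Stack: [26, 676]
BINARY_OP % → 26 % 676 = 26. Stack: [26]
STORE_FAST r → r=26. Stack: []
LOAD_FAST_LOAD_FAST a,r → push 26,26. Stack: [26, 26]
BINARY_OP + → 26 + 26 = 52. Stack: [52]
LOAD_CONST → push 4. Stack: [52, 4]
BINARY_OP * → 52 * 4 = 208. Stack: [208]
STORE_FAST y → y=208. Stack: []
LOAD_FAST_LOAD_FAST r,r → push 26,26. Stack: [26, 26]
BINARY_OP | → 26 | 26 = 26. Stack: [26]
LOAD_CONST → push 5. Stack: [26, 5]
BINARY_OP * → 26 * 5 = 130. Stack: [130]
STORE_FAST n → n=130. Stack: []
LOAD_FAST_LOAD_FAST r,a → push 26,26. Stack: [26, 26]
BINARY_OP + → 26 + 26 = 52. Stack: [52]
STORE_FAST z → z=52. Stack: []
LOAD_FAST_LOAD_FAST n,y → push 130,208. Stack: [130, 208]
BINARY_OP + → 130 + 208 = 338. Stack: [338]
STORE_FAST m → m=338. Stack: []
LOAD_FAST m → push 338. Stack: [338]
LOAD_CONST → push 11. Stack: [338, 11]
BINARY_OP & → 338 & 11 = 2. Stack: [2]
RETURN_VALUE → return 2.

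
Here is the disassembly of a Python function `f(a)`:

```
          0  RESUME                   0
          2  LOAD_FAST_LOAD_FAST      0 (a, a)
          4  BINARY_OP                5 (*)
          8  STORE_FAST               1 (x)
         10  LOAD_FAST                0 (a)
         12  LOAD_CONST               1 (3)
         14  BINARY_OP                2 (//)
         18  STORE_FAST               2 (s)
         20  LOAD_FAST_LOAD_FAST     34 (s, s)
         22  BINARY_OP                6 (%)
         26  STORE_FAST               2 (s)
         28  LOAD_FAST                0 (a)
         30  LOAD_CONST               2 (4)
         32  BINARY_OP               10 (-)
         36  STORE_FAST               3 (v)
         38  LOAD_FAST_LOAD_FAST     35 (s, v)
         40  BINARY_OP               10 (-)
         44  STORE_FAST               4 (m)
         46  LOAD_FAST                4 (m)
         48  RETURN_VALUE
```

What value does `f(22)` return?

LOAD_FAST_LOAD_FAST a,a → push 22,22. Stack: [22, 22]
BINARY_OP * → 22 * 22 = 484. Stack: [484]
STORE_FAST x → x=484. Stack: []
LOAD_FAST a → push 22. Stack: [22]
LOAD_CONST → push 3. Stack: [22, 3]
BINARY_OP // → 22 // 3 = 7. Stack: [7]
STORE_FAST s → s=7. Stack: []
LOAD_FAST_LOAD_FAST s,s → push 7,7. Stack: [7, 7]
BINARY_OP % → 7 % 7 = 0. Stack: [0]
STORE_FAST s → s=0. Stack: []
LOAD_FAST a → push 22. Stack: [22]
LOAD_CONST → push 4. Stack: [22, 4]
BINARY_OP - → 22 - 4 = 18. Stack: [18]
STORE_FAST v → v=18. Stack: []
LOAD_FAST_LOAD_FAST s,v → push 0,18. Stack: [0, 18]
BINARY_OP - → 0 - 18 = -18. Stack: [-18]
STORE_FAST m → m=-18. Stack: []
LOAD_FAST m → push -18. Stack: [-18]
RETURN_VALUE → return -18.

-18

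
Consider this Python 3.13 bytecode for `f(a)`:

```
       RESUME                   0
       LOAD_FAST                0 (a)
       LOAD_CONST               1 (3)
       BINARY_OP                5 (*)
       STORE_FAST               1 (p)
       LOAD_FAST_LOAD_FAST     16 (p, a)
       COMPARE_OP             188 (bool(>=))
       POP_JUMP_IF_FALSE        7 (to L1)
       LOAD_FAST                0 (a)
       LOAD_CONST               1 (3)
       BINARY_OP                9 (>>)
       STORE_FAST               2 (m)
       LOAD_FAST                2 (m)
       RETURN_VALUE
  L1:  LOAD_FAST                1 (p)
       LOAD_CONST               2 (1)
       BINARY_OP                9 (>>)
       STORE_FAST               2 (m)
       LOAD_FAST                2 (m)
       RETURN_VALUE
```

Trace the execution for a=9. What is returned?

1

LOAD_FAST a → push 9. Stack: [9]
LOAD_CONST → push 3. Stack: [9, 3]
BINARY_OP * → 9 * 3 = 27. Stack: [27]
STORE_FAST p → p=27. Stack: []
LOAD_FAST_LOAD_FAST p,a → push 27,9. Stack: [27, 9]
COMPARE_OP bool(>=) → 27 vs 9 = True. Stack: [True]
POP_JUMP_IF_FALSE → pop True; no jump. Stack: []
LOAD_FAST a → push 9. Stack: [9]
LOAD_CONST → push 3. Stack: [9, 3]
BINARY_OP >> → 9 >> 3 = 1. Stack: [1]
STORE_FAST m → m=1. Stack: []
LOAD_FAST m → push 1. Stack: [1]
RETURN_VALUE → return 1.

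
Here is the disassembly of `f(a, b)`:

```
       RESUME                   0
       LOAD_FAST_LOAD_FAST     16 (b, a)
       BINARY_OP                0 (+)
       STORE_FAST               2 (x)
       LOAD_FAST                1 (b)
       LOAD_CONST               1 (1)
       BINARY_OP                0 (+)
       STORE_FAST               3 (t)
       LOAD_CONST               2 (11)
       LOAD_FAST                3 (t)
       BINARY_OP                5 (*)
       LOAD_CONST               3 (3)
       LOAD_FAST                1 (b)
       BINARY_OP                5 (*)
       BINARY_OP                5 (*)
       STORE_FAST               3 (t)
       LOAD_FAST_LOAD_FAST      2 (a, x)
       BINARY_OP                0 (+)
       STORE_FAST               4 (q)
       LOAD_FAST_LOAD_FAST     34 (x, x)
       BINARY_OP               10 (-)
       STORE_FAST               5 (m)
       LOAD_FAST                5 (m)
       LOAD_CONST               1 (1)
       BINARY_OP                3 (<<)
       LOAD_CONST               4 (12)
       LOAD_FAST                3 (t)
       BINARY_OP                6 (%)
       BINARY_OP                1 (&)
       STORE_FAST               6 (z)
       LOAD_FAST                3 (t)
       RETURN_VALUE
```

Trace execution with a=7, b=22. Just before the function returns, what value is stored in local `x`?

29

LOAD_FAST_LOAD_FAST b,a → push 22,7. Stack: [22, 7]
BINARY_OP + → 22 + 7 = 29. Stack: [29]
STORE_FAST x → x=29. Stack: []
LOAD_FAST b → push 22. Stack: [22]
LOAD_CONST → push 1. Stack: [22, 1]
BINARY_OP + → 22 + 1 = 23. Stack: [23]
STORE_FAST t → t=23. Stack: []
LOAD_CONST → push 11. Stack: [11]
LOAD_FAST t → push 23. Stack: [11, 23]
BINARY_OP * → 11 * 23 = 253. Stack: [253]
LOAD_CONST → push 3. Stack: [253, 3]
LOAD_FAST b → push 22. Stack: [253, 3, 22]
BINARY_OP * → 3 * 22 = 66. Stack: [253, 66]
BINARY_OP * → 253 * 66 = 16698. Stack: [16698]
STORE_FAST t → t=16698. Stack: []
LOAD_FAST_LOAD_FAST a,x → push 7,29. Stack: [7, 29]
BINARY_OP + → 7 + 29 = 36. Stack: [36]
STORE_FAST q → q=36. Stack: []
LOAD_FAST_LOAD_FAST x,x → push 29,29. Stack: [29, 29]
BINARY_OP - → 29 - 29 = 0. Stack: [0]
STORE_FAST m → m=0. Stack: []
LOAD_FAST m → push 0. Stack: [0]
LOAD_CONST → push 1. Stack: [0, 1]
BINARY_OP << → 0 << 1 = 0. Stack: [0]
LOAD_CONST → push 12. Stack: [0, 12]
LOAD_FAST t → push 16698. Stack: [0, 12, 16698]
BINARY_OP % → 12 % 16698 = 12. Stack: [0, 12]
BINARY_OP & → 0 & 12 = 0. Stack: [0]
STORE_FAST z → z=0. Stack: []
LOAD_FAST t → push 16698. Stack: [16698]
RETURN_VALUE → return 16698.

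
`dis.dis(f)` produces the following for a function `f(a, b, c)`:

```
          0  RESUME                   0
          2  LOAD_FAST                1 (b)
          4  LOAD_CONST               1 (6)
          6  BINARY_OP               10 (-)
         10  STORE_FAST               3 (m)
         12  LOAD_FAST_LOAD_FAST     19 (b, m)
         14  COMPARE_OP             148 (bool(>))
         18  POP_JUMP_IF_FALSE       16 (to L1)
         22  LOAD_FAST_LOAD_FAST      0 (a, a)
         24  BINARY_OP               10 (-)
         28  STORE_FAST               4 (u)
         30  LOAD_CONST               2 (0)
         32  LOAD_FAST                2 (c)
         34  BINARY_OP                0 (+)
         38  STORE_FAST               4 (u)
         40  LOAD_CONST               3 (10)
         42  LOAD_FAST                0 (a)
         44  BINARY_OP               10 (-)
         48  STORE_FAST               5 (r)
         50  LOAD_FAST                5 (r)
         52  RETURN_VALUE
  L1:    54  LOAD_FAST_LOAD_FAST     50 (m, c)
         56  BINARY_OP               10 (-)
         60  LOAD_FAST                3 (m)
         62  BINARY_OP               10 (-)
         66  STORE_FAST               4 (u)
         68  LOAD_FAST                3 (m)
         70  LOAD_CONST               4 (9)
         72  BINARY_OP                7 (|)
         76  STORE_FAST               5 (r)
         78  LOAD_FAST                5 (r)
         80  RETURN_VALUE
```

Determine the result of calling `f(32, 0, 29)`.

LOAD_FAST b → push 0. Stack: [0]
LOAD_CONST → push 6. Stack: [0, 6]
BINARY_OP - → 0 - 6 = -6. Stack: [-6]
STORE_FAST m → m=-6. Stack: []
LOAD_FAST_LOAD_FAST b,m → push 0,-6. Stack: [0, -6]
COMPARE_OP bool(>) → 0 vs -6 = True. Stack: [True]
POP_JUMP_IF_FALSE → pop True; no jump. Stack: []
LOAD_FAST_LOAD_FAST a,a → push 32,32. Stack: [32, 32]
BINARY_OP - → 32 - 32 = 0. Stack: [0]
STORE_FAST u → u=0. Stack: []
LOAD_CONST → push 0. Stack: [0]
LOAD_FAST c → push 29. Stack: [0, 29]
BINARY_OP + → 0 + 29 = 29. Stack: [29]
STORE_FAST u → u=29. Stack: []
LOAD_CONST → push 10. Stack: [10]
LOAD_FAST a → push 32. Stack: [10, 32]
BINARY_OP - → 10 - 32 = -22. Stack: [-22]
STORE_FAST r → r=-22. Stack: []
LOAD_FAST r → push -22. Stack: [-22]
RETURN_VALUE → return -22.

-22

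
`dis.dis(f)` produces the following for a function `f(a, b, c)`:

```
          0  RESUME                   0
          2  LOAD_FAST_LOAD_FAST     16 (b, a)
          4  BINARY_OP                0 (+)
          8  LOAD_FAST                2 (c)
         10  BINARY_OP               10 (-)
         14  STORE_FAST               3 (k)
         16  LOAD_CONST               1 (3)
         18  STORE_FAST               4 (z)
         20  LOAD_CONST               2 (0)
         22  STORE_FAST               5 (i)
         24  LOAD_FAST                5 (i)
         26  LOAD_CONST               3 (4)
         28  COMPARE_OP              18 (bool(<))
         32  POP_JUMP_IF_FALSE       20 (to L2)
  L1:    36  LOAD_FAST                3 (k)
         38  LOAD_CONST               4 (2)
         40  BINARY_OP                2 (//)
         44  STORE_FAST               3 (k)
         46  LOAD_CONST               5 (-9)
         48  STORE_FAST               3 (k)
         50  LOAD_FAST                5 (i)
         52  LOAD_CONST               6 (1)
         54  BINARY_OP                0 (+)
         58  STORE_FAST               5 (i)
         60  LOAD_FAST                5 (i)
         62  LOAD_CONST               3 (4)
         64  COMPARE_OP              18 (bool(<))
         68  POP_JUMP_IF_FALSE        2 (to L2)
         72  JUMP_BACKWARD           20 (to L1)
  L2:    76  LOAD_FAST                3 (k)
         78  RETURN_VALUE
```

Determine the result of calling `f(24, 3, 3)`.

-9

LOAD_FAST_LOAD_FAST b,a → push 3,24
BINARY_OP + → 3 + 24 = 27
LOAD_FAST c → push 3
BINARY_OP - → 27 - 3 = 24
STORE_FAST k → k=24
LOAD_CONST → push 3
STORE_FAST z → z=3
LOAD_CONST → push 0
STORE_FAST i → i=0
LOAD_FAST i → push 0
LOAD_CONST → push 4
COMPARE_OP bool(<) → 0 vs 4 = True
POP_JUMP_IF_FALSE → pop True; no jump
LOAD_FAST k → push 24
LOAD_CONST → push 2
BINARY_OP // → 24 // 2 = 12
STORE_FAST k → k=12
LOAD_CONST → push -9
STORE_FAST k → k=-9
LOAD_FAST i → push 0
LOAD_CONST → push 1
BINARY_OP + → 0 + 1 = 1
STORE_FAST i → i=1
LOAD_FAST i → push 1
LOAD_CONST → push 4
COMPARE_OP bool(<) → 1 vs 4 = True
POP_JUMP_IF_FALSE → pop True; no jump
LOAD_FAST k → push -9
LOAD_CONST → push 2
BINARY_OP // → -9 // 2 = -5
STORE_FAST k → k=-5
LOAD_CONST → push -9
STORE_FAST k → k=-9
LOAD_FAST i → push 1
LOAD_CONST → push 1
BINARY_OP + → 1 + 1 = 2
STORE_FAST i → i=2
LOAD_FAST i → push 2
LOAD_CONST → push 4
COMPARE_OP bool(<) → 2 vs 4 = True
POP_JUMP_IF_FALSE → pop True; no jump
LOAD_FAST k → push -9
LOAD_CONST → push 2
BINARY_OP // → -9 // 2 = -5
STORE_FAST k → k=-5
LOAD_CONST → push -9
STORE_FAST k → k=-9
LOAD_FAST i → push 2
LOAD_CONST → push 1
BINARY_OP + → 2 + 1 = 3
STORE_FAST i → i=3
LOAD_FAST i → push 3
LOAD_CONST → push 4
COMPARE_OP bool(<) → 3 vs 4 = True
POP_JUMP_IF_FALSE → pop True; no jump
LOAD_FAST k → push -9
LOAD_CONST → push 2
BINARY_OP // → -9 // 2 = -5
STORE_FAST k → k=-5
LOAD_CONST → push -9
STORE_FAST k → k=-9
LOAD_FAST i → push 3
LOAD_CONST → push 1
BINARY_OP + → 3 + 1 = 4
STORE_FAST i → i=4
LOAD_FAST i → push 4
LOAD_CONST → push 4
COMPARE_OP bool(<) → 4 vs 4 = False
POP_JUMP_IF_FALSE → pop False; jump
LOAD_FAST k → push -9
RETURN_VALUE → return -9.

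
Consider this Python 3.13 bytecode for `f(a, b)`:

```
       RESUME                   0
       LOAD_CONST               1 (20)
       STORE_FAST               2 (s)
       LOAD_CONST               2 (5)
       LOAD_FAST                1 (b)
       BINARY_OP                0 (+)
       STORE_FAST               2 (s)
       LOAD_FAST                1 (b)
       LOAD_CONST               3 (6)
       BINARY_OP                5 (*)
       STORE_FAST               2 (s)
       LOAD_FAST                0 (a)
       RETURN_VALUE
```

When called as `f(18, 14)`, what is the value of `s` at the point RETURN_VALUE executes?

84

LOAD_CONST → push 20. Stack: [20]
STORE_FAST s → s=20. Stack: []
LOAD_CONST → push 5. Stack: [5]
LOAD_FAST b → push 14. Stack: [5, 14]
BINARY_OP + → 5 + 14 = 19. Stack: [19]
STORE_FAST s → s=19. Stack: []
LOAD_FAST b → push 14. Stack: [14]
LOAD_CONST → push 6. Stack: [14, 6]
BINARY_OP * → 14 * 6 = 84. Stack: [84]
STORE_FAST s → s=84. Stack: []
LOAD_FAST a → push 18. Stack: [18]
RETURN_VALUE → return 18.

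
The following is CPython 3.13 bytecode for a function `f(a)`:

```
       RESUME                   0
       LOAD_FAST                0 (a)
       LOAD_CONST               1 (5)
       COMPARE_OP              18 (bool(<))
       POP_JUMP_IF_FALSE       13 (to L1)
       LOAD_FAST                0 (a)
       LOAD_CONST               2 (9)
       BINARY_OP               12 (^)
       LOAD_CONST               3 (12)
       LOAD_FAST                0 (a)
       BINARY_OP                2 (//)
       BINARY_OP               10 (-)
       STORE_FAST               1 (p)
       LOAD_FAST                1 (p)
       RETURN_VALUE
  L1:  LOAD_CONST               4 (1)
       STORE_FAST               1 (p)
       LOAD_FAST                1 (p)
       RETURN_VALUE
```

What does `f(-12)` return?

LOAD_FAST a → push -12. Stack: [-12]
LOAD_CONST → push 5. Stack: [-12, 5]
COMPARE_OP bool(<) → -12 vs 5 = True. Stack: [True]
POP_JUMP_IF_FALSE → pop True; no jump. Stack: []
LOAD_FAST a → push -12. Stack: [-12]
LOAD_CONST → push 9. Stack: [-12, 9]
BINARY_OP ^ → -12 ^ 9 = -3. Stack: [-3]
LOAD_CONST → push 12. Stack: [-3, 12]
LOAD_FAST a → push -12. Stack: [-3, 12, -12]
BINARY_OP // → 12 // -12 = -1. Stack: [-3, -1]
BINARY_OP - → -3 - -1 = -2. Stack: [-2]
STORE_FAST p → p=-2. Stack: []
LOAD_FAST p → push -2. Stack: [-2]
RETURN_VALUE → return -2.

-2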